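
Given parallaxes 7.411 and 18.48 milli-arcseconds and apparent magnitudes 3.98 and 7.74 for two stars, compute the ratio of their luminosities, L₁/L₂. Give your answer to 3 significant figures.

d₁ = 1/p₁ = 1/0.007411″ = 134.93 pc; d₂ = 1/p₂ = 1/0.01848″ = 54.113 pc.
M₁ = m₁ − 5 log₁₀ d₁ + 5 = 3.98 − 10.6505 + 5 = -1.6705.
M₂ = 7.74 − 8.6665 + 5 = 4.0735.
L₁/L₂ = 10^(0.4(M₂ − M₁)) = 10^(0.4 × 5.7440) = 10^2.29760 = 198.43.

L₁/L₂ = 198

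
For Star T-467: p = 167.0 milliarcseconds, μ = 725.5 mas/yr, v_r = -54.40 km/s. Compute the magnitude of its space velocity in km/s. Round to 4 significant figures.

58.17 km/s

d = 1/p = 1/0.1670″ = 5.988 pc.
μ = 725.5 mas/yr = 0.7255 ″/yr.
v_t = 4.740 μ d = 4.740 × 0.7255 × 5.988 = 20.592 km/s.
v = √(v_r² + v_t²) = √((-54.40)² + 20.592²) = √3383.39 = 58.167 km/s.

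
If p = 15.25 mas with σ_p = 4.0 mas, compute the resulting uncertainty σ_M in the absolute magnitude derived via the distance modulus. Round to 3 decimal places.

σ_M = 0.570 mag

M = m − 5 log₁₀ d + 5 = m + 5 log₁₀ p + 5, so ∂M/∂p = 5/(p ln 10).
σ_M = (5/ln 10) · (σ_p/p) = 2.1715 × 4.0/15.25 = 2.1715 × 0.2623 = 0.56958.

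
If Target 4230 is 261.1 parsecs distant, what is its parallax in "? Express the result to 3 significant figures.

p = 1/d = 1/261.1 = 0.00383 arcsec.

0.00383 "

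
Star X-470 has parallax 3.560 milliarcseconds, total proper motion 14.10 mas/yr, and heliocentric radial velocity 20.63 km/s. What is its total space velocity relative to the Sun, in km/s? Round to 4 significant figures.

d = 1/p = 1/0.003560″ = 280.9 pc.
μ = 14.10 mas/yr = 0.01410 ″/yr.
v_t = 4.740 μ d = 4.740 × 0.01410 × 280.9 = 18.774 km/s.
v = √(v_r² + v_t²) = √(20.63² + 18.774²) = √778.06 = 27.894 km/s.

27.89 km/s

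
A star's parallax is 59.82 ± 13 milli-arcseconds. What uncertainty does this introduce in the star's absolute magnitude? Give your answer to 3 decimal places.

σ_M = 0.472 mag

M = m − 5 log₁₀ d + 5 = m + 5 log₁₀ p + 5, so ∂M/∂p = 5/(p ln 10).
σ_M = (5/ln 10) · (σ_p/p) = 2.1715 × 13/59.82 = 2.1715 × 0.21732 = 0.47191.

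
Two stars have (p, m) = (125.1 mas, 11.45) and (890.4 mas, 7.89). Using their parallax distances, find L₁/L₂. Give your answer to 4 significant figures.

L₁/L₂ = 1.908

d₁ = 1/p₁ = 1/0.1251″ = 7.9936 pc; d₂ = 1/p₂ = 1/0.8904″ = 1.1231 pc.
M₁ = m₁ − 5 log₁₀ d₁ + 5 = 11.45 − 4.5137 + 5 = 11.9363.
M₂ = 7.89 − 0.2521 + 5 = 12.6379.
L₁/L₂ = 10^(0.4(M₂ − M₁)) = 10^(0.4 × 0.7016) = 10^0.28064 = 1.9083.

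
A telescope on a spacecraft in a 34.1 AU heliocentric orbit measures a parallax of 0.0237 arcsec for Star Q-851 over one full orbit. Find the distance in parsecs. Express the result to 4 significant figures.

1439 pc

With baseline B (in AU) and parallax p (in arcsec), d = B/p parsecs.
d = 34.1 / 0.0237 = 1438.8 pc.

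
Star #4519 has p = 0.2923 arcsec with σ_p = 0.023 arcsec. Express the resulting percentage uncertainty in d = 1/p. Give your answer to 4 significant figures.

For d = 1/p, |σ_d/d| = |σ_p/p|.
σ_p/p = 0.023 / 0.2923 = 0.078686 = 7.8686%.

7.869%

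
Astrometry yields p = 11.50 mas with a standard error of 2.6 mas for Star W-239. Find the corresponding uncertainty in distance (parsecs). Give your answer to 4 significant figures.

19.66 pc

d = 1/p, so σ_d = σ_p / p².
σ_d = 0.00260 / (0.01150)² = 0.00260 / 0.00013225 = 19.66 pc.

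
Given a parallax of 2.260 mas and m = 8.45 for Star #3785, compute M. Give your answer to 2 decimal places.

M = 0.22

d = 1/p = 1/0.002260″ = 442.48 pc.
m − M = 5 log₁₀(442.48) − 5 = 13.2295 − 5 = 8.2295.
M = m − (m − M) = 8.45 − 8.2295 = 0.22.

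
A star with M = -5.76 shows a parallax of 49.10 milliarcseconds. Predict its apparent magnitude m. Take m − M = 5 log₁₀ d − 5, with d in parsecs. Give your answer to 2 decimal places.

d = 1/p = 1/0.04910″ = 20.367 pc.
m − M = 5 log₁₀ d − 5 = 5 log₁₀(20.367) − 5 = 6.5446 − 5 = 1.5446.
m = M + (m − M) = -5.76 + 1.5446 = -4.22.

m = -4.22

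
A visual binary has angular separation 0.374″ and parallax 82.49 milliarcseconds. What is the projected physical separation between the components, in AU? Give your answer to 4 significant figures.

d = 1/p = 1/0.08249″ = 12.123 pc.
At distance d (pc), an angle of θ arcsec spans θ·d AU: s = 0.374 × 12.123 = 4.534 AU.

4.534 AU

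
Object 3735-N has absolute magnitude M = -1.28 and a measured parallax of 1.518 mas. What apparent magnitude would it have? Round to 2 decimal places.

m = 7.81

d = 1/p = 1/0.001518″ = 658.76 pc.
m − M = 5 log₁₀ d − 5 = 5 log₁₀(658.76) − 5 = 14.0936 − 5 = 9.0936.
m = M + (m − M) = -1.28 + 9.0936 = 7.81.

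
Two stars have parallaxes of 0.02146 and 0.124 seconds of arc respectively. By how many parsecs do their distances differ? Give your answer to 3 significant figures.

38.5 pc

d_A = 1/0.02146″ = 46.598 pc; d_B = 1/0.1240″ = 8.0645 pc.
|d_B − d_A| = |8.0645 − 46.598| = 38.534 pc.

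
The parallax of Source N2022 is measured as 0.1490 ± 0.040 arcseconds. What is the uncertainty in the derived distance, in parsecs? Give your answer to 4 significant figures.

1.802 pc

d = 1/p, so σ_d = σ_p / p².
σ_d = 0.0400 / (0.1490)² = 0.0400 / 0.022201 = 1.8017 pc.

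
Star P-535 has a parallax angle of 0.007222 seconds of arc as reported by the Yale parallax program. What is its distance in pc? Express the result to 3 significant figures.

d = 1/p = 1/0.007222 = 138.47 pc.

138 pc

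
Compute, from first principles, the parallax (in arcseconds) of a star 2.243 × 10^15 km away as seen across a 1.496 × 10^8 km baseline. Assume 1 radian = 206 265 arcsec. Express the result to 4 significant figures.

0.01376 arcsec

θ ≈ B/d = (1.496 × 10^8) / (2.243 × 10^15) = 6.6696 × 10^-8 rad.
In arcseconds: 6.6696 × 10^-8 × 206265 = 0.013757″.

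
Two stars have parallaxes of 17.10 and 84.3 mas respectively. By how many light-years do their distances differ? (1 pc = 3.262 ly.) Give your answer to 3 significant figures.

d_A = 1/0.01710″ = 58.48 pc; d_B = 1/0.08430″ = 11.862 pc.
|d_B − d_A| = |11.862 − 58.48| = 46.618 pc = 46.618 × 3.262 ly = 152.07 ly.

152 ly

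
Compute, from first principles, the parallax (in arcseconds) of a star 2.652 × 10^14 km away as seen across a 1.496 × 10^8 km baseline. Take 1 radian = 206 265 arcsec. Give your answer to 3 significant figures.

θ ≈ B/d = (1.496 × 10^8) / (2.652 × 10^14) = 5.6410 × 10^-7 rad.
In arcseconds: 5.6410 × 10^-7 × 206265 = 0.11635″.

0.116 arcsec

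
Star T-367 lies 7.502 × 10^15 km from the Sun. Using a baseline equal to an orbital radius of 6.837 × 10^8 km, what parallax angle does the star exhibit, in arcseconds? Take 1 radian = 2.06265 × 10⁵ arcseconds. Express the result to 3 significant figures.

θ ≈ B/d = (6.837 × 10^8) / (7.502 × 10^15) = 9.1136 × 10^-8 rad.
In arcseconds: 9.1136 × 10^-8 × 206265 = 0.018798″.

0.0188 arcsec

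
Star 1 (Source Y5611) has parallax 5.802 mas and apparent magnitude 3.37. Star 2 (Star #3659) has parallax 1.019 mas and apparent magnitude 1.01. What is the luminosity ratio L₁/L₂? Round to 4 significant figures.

L₁/L₂ = 0.003509

d₁ = 1/p₁ = 1/0.005802″ = 172.35 pc; d₂ = 1/p₂ = 1/0.001019″ = 981.35 pc.
M₁ = m₁ − 5 log₁₀ d₁ + 5 = 3.37 − 11.1821 + 5 = -2.8121.
M₂ = 1.01 − 14.9591 + 5 = -8.9491.
L₁/L₂ = 10^(0.4(M₂ − M₁)) = 10^(0.4 × (-6.1370)) = 10^(-2.45480) = 0.0035091.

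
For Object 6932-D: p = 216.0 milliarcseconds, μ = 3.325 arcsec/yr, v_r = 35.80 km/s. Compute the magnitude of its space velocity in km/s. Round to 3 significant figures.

81.3 km/s

d = 1/p = 1/0.2160″ = 4.6296 pc.
v_t = 4.740 μ d = 4.740 × 3.325 × 4.6296 = 72.965 km/s.
v = √(v_r² + v_t²) = √(35.80² + 72.965²) = √6605.53 = 81.274 km/s.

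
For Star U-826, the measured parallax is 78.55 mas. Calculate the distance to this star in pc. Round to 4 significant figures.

12.73 pc

p = 78.55 mas = 0.07855 arcsec.
d = 1/p = 1/0.07855 = 12.731 pc.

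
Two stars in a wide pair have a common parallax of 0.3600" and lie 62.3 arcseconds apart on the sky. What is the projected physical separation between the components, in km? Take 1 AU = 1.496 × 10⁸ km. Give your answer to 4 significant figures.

d = 1/p = 1/0.3600″ = 2.7778 pc.
At distance d (pc), an angle of θ arcsec spans θ·d AU: s = 62.3 × 2.7778 = 173.06 AU.
= 173.06 × 1.496 × 10⁸ km = 2.5890 × 10^10 km.

2.589 × 10^10 km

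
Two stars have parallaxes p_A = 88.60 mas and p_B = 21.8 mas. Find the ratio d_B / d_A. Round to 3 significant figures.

4.06

Since d = 1/p, d_B/d_A = p_A/p_B.
= 88.60 / 21.8 = 4.0642.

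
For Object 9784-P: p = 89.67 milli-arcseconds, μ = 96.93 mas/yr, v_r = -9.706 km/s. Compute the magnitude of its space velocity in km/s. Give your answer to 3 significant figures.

11.0 km/s

d = 1/p = 1/0.08967″ = 11.152 pc.
μ = 96.93 mas/yr = 0.09693 ″/yr.
v_t = 4.740 μ d = 4.740 × 0.09693 × 11.152 = 5.1238 km/s.
v = √(v_r² + v_t²) = √((-9.706)² + 5.1238²) = √120.46 = 10.975 km/s.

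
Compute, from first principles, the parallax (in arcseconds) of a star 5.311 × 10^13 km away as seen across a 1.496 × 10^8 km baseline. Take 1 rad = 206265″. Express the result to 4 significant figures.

0.5810 arcsec

θ ≈ B/d = (1.496 × 10^8) / (5.311 × 10^13) = 2.8168 × 10^-6 rad.
In arcseconds: 2.8168 × 10^-6 × 206265 = 0.58101″.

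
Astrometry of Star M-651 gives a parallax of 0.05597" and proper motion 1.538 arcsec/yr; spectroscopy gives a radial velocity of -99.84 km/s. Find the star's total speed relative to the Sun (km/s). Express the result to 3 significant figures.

164 km/s

d = 1/p = 1/0.05597″ = 17.867 pc.
v_t = 4.740 μ d = 4.740 × 1.538 × 17.867 = 130.25 km/s.
v = √(v_r² + v_t²) = √((-99.84)² + 130.25²) = √26933.1 = 164.11 km/s.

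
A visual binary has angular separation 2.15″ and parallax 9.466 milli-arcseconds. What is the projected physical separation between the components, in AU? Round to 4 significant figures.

d = 1/p = 1/0.009466″ = 105.64 pc.
At distance d (pc), an angle of θ arcsec spans θ·d AU: s = 2.15 × 105.64 = 227.13 AU.

227.1 AU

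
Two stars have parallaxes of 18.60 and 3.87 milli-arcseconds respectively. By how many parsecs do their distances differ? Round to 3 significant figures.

d_A = 1/0.01860″ = 53.763 pc; d_B = 1/0.003870″ = 258.4 pc.
|d_B − d_A| = |258.4 − 53.763| = 204.64 pc.

205 pc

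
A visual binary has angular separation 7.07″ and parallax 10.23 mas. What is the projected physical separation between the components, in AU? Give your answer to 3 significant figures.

d = 1/p = 1/0.01023″ = 97.752 pc.
At distance d (pc), an angle of θ arcsec spans θ·d AU: s = 7.07 × 97.752 = 691.11 AU.

691 AU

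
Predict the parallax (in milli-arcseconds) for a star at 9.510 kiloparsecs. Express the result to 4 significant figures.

d = 9.510 kpc = 9510 pc.
p = 1/d = 1/9510 = 0.00010515 arcsec.
= 0.00010515 × 1000 = 0.10515 mas.

0.1052 mas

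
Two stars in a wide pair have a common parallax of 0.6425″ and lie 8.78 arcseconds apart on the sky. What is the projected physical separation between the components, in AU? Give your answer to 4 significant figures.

d = 1/p = 1/0.6425″ = 1.5564 pc.
At distance d (pc), an angle of θ arcsec spans θ·d AU: s = 8.78 × 1.5564 = 13.665 AU.

13.67 AU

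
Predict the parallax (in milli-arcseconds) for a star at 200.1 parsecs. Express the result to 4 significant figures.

p = 1/d = 1/200.1 = 0.0049975 arcsec.
= 0.0049975 × 1000 = 4.9975 mas.

4.998 mas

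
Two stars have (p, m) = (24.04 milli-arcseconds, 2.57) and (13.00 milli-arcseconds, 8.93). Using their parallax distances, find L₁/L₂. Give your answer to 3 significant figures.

d₁ = 1/p₁ = 1/0.02404″ = 41.597 pc; d₂ = 1/p₂ = 1/0.01300″ = 76.923 pc.
M₁ = m₁ − 5 log₁₀ d₁ + 5 = 2.57 − 8.0953 + 5 = -0.5253.
M₂ = 8.93 − 9.4303 + 5 = 4.4997.
L₁/L₂ = 10^(0.4(M₂ − M₁)) = 10^(0.4 × 5.0250) = 10^2.01000 = 102.33.

L₁/L₂ = 102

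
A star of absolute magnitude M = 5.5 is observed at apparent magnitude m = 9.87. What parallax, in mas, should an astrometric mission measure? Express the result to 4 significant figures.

m − M = 9.87 − 5.5 = 4.37.
d = 10^((m−M)/5 + 1) = 10^1.874 = 74.817 pc.
p = 1/d = 1/74.817 = 0.013366 arcsec = 13.366 mas.

13.37 mas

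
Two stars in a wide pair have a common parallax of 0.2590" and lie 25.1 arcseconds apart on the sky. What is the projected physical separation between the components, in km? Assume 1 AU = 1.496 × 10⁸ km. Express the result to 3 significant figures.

1.45 × 10^10 km

d = 1/p = 1/0.2590″ = 3.861 pc.
At distance d (pc), an angle of θ arcsec spans θ·d AU: s = 25.1 × 3.861 = 96.911 AU.
= 96.911 × 1.496 × 10⁸ km = 1.4498 × 10^10 km.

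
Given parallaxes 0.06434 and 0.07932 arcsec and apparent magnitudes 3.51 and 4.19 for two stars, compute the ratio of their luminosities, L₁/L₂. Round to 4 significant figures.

L₁/L₂ = 2.843

d₁ = 1/p₁ = 1/0.06434″ = 15.542 pc; d₂ = 1/p₂ = 1/0.07932″ = 12.607 pc.
M₁ = m₁ − 5 log₁₀ d₁ + 5 = 3.51 − 5.9575 + 5 = 2.5525.
M₂ = 4.19 − 5.5031 + 5 = 3.6869.
L₁/L₂ = 10^(0.4(M₂ − M₁)) = 10^(0.4 × 1.1344) = 10^0.45376 = 2.8429.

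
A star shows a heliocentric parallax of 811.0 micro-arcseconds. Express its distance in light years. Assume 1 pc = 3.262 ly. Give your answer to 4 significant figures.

p = 811.0 micro-arcseconds = 0.0008110 arcsec.
d = 1/p = 1/0.0008110 = 1233 pc.
In light-years: 1233 × 3.262 = 4022 ly.

4022 light years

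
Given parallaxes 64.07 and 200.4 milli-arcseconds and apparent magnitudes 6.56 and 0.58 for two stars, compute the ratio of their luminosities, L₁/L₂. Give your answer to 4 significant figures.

L₁/L₂ = 0.03967

d₁ = 1/p₁ = 1/0.06407″ = 15.608 pc; d₂ = 1/p₂ = 1/0.2004″ = 4.99 pc.
M₁ = m₁ − 5 log₁₀ d₁ + 5 = 6.56 − 5.9667 + 5 = 5.5933.
M₂ = 0.58 − 3.4905 + 5 = 2.0895.
L₁/L₂ = 10^(0.4(M₂ − M₁)) = 10^(0.4 × (-3.5038)) = 10^(-1.40152) = 0.039672.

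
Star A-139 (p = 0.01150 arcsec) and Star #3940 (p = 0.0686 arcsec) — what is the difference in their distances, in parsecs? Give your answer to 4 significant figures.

d_A = 1/0.01150″ = 86.957 pc; d_B = 1/0.06860″ = 14.577 pc.
|d_B − d_A| = |14.577 − 86.957| = 72.38 pc.

72.38 pc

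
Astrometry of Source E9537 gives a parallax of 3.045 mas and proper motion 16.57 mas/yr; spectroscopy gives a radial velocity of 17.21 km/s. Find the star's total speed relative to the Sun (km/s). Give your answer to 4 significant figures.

31.01 km/s

d = 1/p = 1/0.003045″ = 328.41 pc.
μ = 16.57 mas/yr = 0.01657 ″/yr.
v_t = 4.740 μ d = 4.740 × 0.01657 × 328.41 = 25.794 km/s.
v = √(v_r² + v_t²) = √(17.21² + 25.794²) = √961.515 = 31.008 km/s.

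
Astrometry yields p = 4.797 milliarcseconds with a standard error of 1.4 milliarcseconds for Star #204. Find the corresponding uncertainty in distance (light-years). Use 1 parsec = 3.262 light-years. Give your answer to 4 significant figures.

d = 1/p, so σ_d = σ_p / p².
σ_d = 0.00140 / (0.004797)² = 0.00140 / 0.000023011 = 60.84 pc = 60.84 × 3.262 ly = 198.46 ly.

198.5 ly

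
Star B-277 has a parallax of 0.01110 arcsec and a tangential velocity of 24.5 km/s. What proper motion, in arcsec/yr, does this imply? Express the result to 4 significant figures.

d = 1/p = 1/0.01110″ = 90.09 pc.
μ = v_t / (4.74 d) = 24.5 / (4.74 × 90.09) = 24.5 / 427.03 = 0.057373 ″/yr.

0.05737 arcsec/yr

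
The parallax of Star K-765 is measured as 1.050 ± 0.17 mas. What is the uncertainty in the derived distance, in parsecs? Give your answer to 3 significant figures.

154 pc

d = 1/p, so σ_d = σ_p / p².
σ_d = 0.000170 / (0.001050)² = 0.000170 / 0.0000011025 = 154.2 pc.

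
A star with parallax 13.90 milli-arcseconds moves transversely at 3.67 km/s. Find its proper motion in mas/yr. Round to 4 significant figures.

10.76 mas/yr

d = 1/p = 1/0.01390″ = 71.942 pc.
μ = v_t / (4.74 d) = 3.67 / (4.74 × 71.942) = 3.67 / 341.01 = 0.010762 ″/yr = 10.762 mas/yr.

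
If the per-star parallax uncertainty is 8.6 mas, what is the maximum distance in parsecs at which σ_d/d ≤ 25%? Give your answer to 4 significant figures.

29.07 pc

σ_d/d = σ_p/p, so the condition is σ_p/p ≤ 0.25, i.e. p ≥ σ_p/0.25.
p_min = 8.6/0.25 = 34.4 mas = 0.0344 arcsec.
d_max = 1/p_min = 1/0.0344 = 29.07 pc.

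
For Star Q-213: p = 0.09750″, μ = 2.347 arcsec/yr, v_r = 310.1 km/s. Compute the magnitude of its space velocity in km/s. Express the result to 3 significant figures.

d = 1/p = 1/0.09750″ = 10.256 pc.
v_t = 4.740 μ d = 4.740 × 2.347 × 10.256 = 114.1 km/s.
v = √(v_r² + v_t²) = √(310.1² + 114.1²) = √109181 = 330.43 km/s.

330 km/s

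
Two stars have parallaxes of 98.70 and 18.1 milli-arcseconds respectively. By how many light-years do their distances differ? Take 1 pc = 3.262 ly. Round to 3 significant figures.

147 ly

d_A = 1/0.09870″ = 10.132 pc; d_B = 1/0.01810″ = 55.249 pc.
|d_B − d_A| = |55.249 − 10.132| = 45.117 pc = 45.117 × 3.262 ly = 147.17 ly.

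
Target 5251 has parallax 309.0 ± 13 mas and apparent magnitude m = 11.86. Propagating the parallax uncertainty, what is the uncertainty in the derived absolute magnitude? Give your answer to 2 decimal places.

σ_M = 0.09 mag

M = m − 5 log₁₀ d + 5 = m + 5 log₁₀ p + 5, so ∂M/∂p = 5/(p ln 10).
σ_M = (5/ln 10) · (σ_p/p) = 2.1715 × 13/309.0 = 2.1715 × 0.042071 = 0.091357.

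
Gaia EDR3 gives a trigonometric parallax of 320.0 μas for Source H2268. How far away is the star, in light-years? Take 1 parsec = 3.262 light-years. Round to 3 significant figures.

p = 320.0 μas = 0.0003200 arcsec.
d = 1/p = 1/0.0003200 = 3125 pc.
In light-years: 3125 × 3.262 = 10194 ly.

10200 light years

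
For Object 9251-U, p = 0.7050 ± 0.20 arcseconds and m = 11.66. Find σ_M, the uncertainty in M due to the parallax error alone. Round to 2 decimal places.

σ_M = 0.62 mag

M = m − 5 log₁₀ d + 5 = m + 5 log₁₀ p + 5, so ∂M/∂p = 5/(p ln 10).
σ_M = (5/ln 10) · (σ_p/p) = 2.1715 × 0.20/0.7050 = 2.1715 × 0.28369 = 0.61603.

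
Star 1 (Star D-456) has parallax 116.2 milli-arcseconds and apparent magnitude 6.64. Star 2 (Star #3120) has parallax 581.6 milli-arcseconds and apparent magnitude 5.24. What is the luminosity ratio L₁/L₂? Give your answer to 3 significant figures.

d₁ = 1/p₁ = 1/0.1162″ = 8.6059 pc; d₂ = 1/p₂ = 1/0.5816″ = 1.7194 pc.
M₁ = m₁ − 5 log₁₀ d₁ + 5 = 6.64 − 4.6740 + 5 = 6.9660.
M₂ = 5.24 − 1.1769 + 5 = 9.0631.
L₁/L₂ = 10^(0.4(M₂ − M₁)) = 10^(0.4 × 2.0971) = 10^0.83884 = 6.8999.

L₁/L₂ = 6.90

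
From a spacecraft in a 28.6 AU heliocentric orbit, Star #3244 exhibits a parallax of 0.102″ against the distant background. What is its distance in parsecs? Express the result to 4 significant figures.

With baseline B (in AU) and parallax p (in arcsec), d = B/p parsecs.
d = 28.6 / 0.102 = 280.39 pc.

280.4 pc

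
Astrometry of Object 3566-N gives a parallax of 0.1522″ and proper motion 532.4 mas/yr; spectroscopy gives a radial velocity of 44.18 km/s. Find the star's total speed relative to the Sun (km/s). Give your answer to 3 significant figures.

d = 1/p = 1/0.1522″ = 6.5703 pc.
μ = 532.4 mas/yr = 0.5324 ″/yr.
v_t = 4.740 μ d = 4.740 × 0.5324 × 6.5703 = 16.581 km/s.
v = √(v_r² + v_t²) = √(44.18² + 16.581²) = √2226.8 = 47.189 km/s.

47.2 km/s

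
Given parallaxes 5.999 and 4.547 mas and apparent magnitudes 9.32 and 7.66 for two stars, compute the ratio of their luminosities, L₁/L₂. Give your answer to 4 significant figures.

d₁ = 1/p₁ = 1/0.005999″ = 166.69 pc; d₂ = 1/p₂ = 1/0.004547″ = 219.93 pc.
M₁ = m₁ − 5 log₁₀ d₁ + 5 = 9.32 − 11.1095 + 5 = 3.2105.
M₂ = 7.66 − 11.7114 + 5 = 0.9486.
L₁/L₂ = 10^(0.4(M₂ − M₁)) = 10^(0.4 × (-2.2619)) = 10^(-0.90476) = 0.12452.

L₁/L₂ = 0.1245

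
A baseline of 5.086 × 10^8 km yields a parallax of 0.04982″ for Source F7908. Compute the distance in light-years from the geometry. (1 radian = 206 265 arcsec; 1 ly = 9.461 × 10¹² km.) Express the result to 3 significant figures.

θ = 0.04982″ = 0.04982/206265 = 2.4153 × 10^-7 rad.
d = B/θ = (5.086 × 10^8) / (2.4153 × 10^-7) = 2.1057 × 10^15 km = (2.1057 × 10^15) / (9.461 × 10^12) ly = 222.57 ly.

223 ly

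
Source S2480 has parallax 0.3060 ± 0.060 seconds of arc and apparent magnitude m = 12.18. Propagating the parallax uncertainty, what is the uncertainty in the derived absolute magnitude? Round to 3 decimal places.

M = m − 5 log₁₀ d + 5 = m + 5 log₁₀ p + 5, so ∂M/∂p = 5/(p ln 10).
σ_M = (5/ln 10) · (σ_p/p) = 2.1715 × 0.060/0.3060 = 2.1715 × 0.19608 = 0.42579.

σ_M = 0.426 mag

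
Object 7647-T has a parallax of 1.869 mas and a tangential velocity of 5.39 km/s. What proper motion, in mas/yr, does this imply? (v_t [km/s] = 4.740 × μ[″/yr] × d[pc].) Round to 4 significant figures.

d = 1/p = 1/0.001869″ = 535.05 pc.
μ = v_t / (4.74 d) = 5.39 / (4.74 × 535.05) = 5.39 / 2536.1 = 0.0021253 ″/yr = 2.1253 mas/yr.

2.125 mas/yr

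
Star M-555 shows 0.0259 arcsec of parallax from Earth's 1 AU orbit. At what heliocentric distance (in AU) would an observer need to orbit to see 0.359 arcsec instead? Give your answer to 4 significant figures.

13.86 AU

Parallax scales linearly with baseline: p ∝ B, so B = p_target / p_Earth × 1 AU.
B = 0.359 / 0.0259 = 13.861 AU.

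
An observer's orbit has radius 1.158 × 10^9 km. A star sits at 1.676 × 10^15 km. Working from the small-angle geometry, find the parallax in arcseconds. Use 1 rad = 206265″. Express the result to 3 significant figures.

0.143 arcsec

θ ≈ B/d = (1.158 × 10^9) / (1.676 × 10^15) = 6.9093 × 10^-7 rad.
In arcseconds: 6.9093 × 10^-7 × 206265 = 0.14251″.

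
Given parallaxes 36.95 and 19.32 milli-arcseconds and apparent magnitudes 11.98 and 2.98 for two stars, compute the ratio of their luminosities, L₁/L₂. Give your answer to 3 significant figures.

L₁/L₂ = 6.87 × 10^-5

d₁ = 1/p₁ = 1/0.03695″ = 27.064 pc; d₂ = 1/p₂ = 1/0.01932″ = 51.76 pc.
M₁ = m₁ − 5 log₁₀ d₁ + 5 = 11.98 − 7.1620 + 5 = 9.8180.
M₂ = 2.98 − 8.5700 + 5 = -0.5900.
L₁/L₂ = 10^(0.4(M₂ − M₁)) = 10^(0.4 × (-10.4080)) = 10^(-4.16320) = 0.000068675.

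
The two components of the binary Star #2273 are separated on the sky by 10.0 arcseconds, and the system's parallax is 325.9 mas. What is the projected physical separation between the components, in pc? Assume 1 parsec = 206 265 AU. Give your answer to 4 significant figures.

d = 1/p = 1/0.3259″ = 3.0684 pc.
At distance d (pc), an angle of θ arcsec spans θ·d AU: s = 10.0 × 3.0684 = 30.684 AU.
= 30.684 / 206265 = 0.00014876 pc.

0.0001488 pc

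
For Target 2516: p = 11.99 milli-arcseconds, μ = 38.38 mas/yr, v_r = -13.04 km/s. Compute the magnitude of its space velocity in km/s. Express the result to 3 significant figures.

20.0 km/s

d = 1/p = 1/0.01199″ = 83.403 pc.
μ = 38.38 mas/yr = 0.03838 ″/yr.
v_t = 4.740 μ d = 4.740 × 0.03838 × 83.403 = 15.173 km/s.
v = √(v_r² + v_t²) = √((-13.04)² + 15.173²) = √400.262 = 20.007 km/s.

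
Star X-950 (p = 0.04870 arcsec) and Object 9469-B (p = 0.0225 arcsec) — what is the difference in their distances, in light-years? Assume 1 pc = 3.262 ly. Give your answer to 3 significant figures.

78.0 ly

d_A = 1/0.04870″ = 20.534 pc; d_B = 1/0.02250″ = 44.444 pc.
|d_B − d_A| = |44.444 − 20.534| = 23.91 pc = 23.91 × 3.262 ly = 77.994 ly.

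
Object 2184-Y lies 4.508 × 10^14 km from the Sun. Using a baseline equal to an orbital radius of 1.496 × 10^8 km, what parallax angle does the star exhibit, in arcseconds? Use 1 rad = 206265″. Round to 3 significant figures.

θ ≈ B/d = (1.496 × 10^8) / (4.508 × 10^14) = 3.3185 × 10^-7 rad.
In arcseconds: 3.3185 × 10^-7 × 206265 = 0.068449″.

0.0684 arcsec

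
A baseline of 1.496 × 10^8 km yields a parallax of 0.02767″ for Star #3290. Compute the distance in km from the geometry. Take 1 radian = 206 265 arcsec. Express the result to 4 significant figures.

1.115 × 10^15 km

θ = 0.02767″ = 0.02767/206265 = 1.3415 × 10^-7 rad.
d = B/θ = (1.496 × 10^8) / (1.3415 × 10^-7) = 1.1152 × 10^15 km.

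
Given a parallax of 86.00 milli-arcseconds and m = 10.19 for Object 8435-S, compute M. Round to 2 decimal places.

M = 9.86

d = 1/p = 1/0.08600″ = 11.628 pc.
m − M = 5 log₁₀(11.628) − 5 = 5.3275 − 5 = 0.3275.
M = m − (m − M) = 10.19 − 0.3275 = 9.86.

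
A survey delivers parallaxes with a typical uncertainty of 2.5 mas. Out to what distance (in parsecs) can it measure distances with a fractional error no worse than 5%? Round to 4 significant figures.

σ_d/d = σ_p/p, so the condition is σ_p/p ≤ 0.05, i.e. p ≥ σ_p/0.05.
p_min = 2.5/0.05 = 50 mas = 0.05 arcsec.
d_max = 1/p_min = 1/0.05 = 20 pc.

20.00 pc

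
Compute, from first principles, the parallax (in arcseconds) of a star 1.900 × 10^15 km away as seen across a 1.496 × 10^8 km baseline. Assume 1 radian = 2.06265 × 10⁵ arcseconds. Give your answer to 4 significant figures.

0.01624 arcsec

θ ≈ B/d = (1.496 × 10^8) / (1.900 × 10^15) = 7.8737 × 10^-8 rad.
In arcseconds: 7.8737 × 10^-8 × 206265 = 0.016241″.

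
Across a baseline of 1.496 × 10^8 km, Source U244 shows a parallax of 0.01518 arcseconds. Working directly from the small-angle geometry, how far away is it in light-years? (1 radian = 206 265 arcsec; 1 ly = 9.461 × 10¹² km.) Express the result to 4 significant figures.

θ = 0.01518″ = 0.01518/206265 = 7.3595 × 10^-8 rad.
d = B/θ = (1.496 × 10^8) / (7.3595 × 10^-8) = 2.0327 × 10^15 km = (2.0327 × 10^15) / (9.461 × 10^12) ly = 214.85 ly.

214.9 ly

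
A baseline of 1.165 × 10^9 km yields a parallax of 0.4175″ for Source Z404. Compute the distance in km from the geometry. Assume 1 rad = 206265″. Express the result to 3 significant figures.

θ = 0.4175″ = 0.4175/206265 = 2.0241 × 10^-6 rad.
d = B/θ = (1.165 × 10^9) / (2.0241 × 10^-6) = 5.7556 × 10^14 km.

5.76 × 10^14 km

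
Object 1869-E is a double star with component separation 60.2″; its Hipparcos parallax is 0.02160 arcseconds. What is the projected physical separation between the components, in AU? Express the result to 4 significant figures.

d = 1/p = 1/0.02160″ = 46.296 pc.
At distance d (pc), an angle of θ arcsec spans θ·d AU: s = 60.2 × 46.296 = 2787 AU.

2787 AU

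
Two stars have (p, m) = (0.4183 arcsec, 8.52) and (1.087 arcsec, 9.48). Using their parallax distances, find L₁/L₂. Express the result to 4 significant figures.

L₁/L₂ = 16.35

d₁ = 1/p₁ = 1/0.4183″ = 2.3906 pc; d₂ = 1/p₂ = 1/1.087″ = 0.91996 pc.
M₁ = m₁ − 5 log₁₀ d₁ + 5 = 8.52 − 1.8925 + 5 = 11.6275.
M₂ = 9.48 − (-0.1812) + 5 = 14.6612.
L₁/L₂ = 10^(0.4(M₂ − M₁)) = 10^(0.4 × 3.0337) = 10^1.21348 = 16.349.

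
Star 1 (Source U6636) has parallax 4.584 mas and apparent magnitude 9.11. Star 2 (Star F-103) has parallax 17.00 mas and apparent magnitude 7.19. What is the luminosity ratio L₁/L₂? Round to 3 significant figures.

L₁/L₂ = 2.35

d₁ = 1/p₁ = 1/0.004584″ = 218.15 pc; d₂ = 1/p₂ = 1/0.01700″ = 58.824 pc.
M₁ = m₁ − 5 log₁₀ d₁ + 5 = 9.11 − 11.6938 + 5 = 2.4162.
M₂ = 7.19 − 8.8478 + 5 = 3.3422.
L₁/L₂ = 10^(0.4(M₂ − M₁)) = 10^(0.4 × 0.9260) = 10^0.37040 = 2.3464.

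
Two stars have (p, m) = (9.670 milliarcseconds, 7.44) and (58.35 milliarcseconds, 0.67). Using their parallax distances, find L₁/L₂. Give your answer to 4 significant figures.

d₁ = 1/p₁ = 1/0.009670″ = 103.41 pc; d₂ = 1/p₂ = 1/0.05835″ = 17.138 pc.
M₁ = m₁ − 5 log₁₀ d₁ + 5 = 7.44 − 10.0728 + 5 = 2.3672.
M₂ = 0.67 − 6.1698 + 5 = -0.4998.
L₁/L₂ = 10^(0.4(M₂ − M₁)) = 10^(0.4 × (-2.8670)) = 10^(-1.14680) = 0.071318.

L₁/L₂ = 0.07132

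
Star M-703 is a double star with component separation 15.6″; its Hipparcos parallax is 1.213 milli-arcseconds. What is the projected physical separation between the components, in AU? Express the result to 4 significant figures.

d = 1/p = 1/0.001213″ = 824.4 pc.
At distance d (pc), an angle of θ arcsec spans θ·d AU: s = 15.6 × 824.4 = 12861 AU.

12860 AU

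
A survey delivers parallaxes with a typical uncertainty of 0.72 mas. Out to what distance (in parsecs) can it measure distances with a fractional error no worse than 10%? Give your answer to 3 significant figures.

σ_d/d = σ_p/p, so the condition is σ_p/p ≤ 0.10, i.e. p ≥ σ_p/0.10.
p_min = 0.72/0.10 = 7.2 mas = 0.0072 arcsec.
d_max = 1/p_min = 1/0.0072 = 138.89 pc.

139 pc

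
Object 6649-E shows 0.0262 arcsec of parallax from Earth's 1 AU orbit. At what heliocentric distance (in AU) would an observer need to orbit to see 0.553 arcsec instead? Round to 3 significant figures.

21.1 AU

Parallax scales linearly with baseline: p ∝ B, so B = p_target / p_Earth × 1 AU.
B = 0.553 / 0.0262 = 21.107 AU.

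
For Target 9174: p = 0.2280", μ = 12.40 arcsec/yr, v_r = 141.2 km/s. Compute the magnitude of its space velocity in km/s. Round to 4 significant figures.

293.9 km/s

d = 1/p = 1/0.2280″ = 4.386 pc.
v_t = 4.740 μ d = 4.740 × 12.40 × 4.386 = 257.79 km/s.
v = √(v_r² + v_t²) = √(141.2² + 257.79²) = √86393.1 = 293.93 km/s.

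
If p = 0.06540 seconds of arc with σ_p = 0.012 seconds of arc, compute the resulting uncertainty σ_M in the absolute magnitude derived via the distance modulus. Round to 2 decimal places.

σ_M = 0.40 mag

M = m − 5 log₁₀ d + 5 = m + 5 log₁₀ p + 5, so ∂M/∂p = 5/(p ln 10).
σ_M = (5/ln 10) · (σ_p/p) = 2.1715 × 0.012/0.06540 = 2.1715 × 0.18349 = 0.39845.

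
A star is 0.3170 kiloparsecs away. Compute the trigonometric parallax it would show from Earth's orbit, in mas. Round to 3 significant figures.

d = 0.3170 kpc = 317 pc.
p = 1/d = 1/317 = 0.0031546 arcsec.
= 0.0031546 × 1000 = 3.1546 mas.

3.15 mas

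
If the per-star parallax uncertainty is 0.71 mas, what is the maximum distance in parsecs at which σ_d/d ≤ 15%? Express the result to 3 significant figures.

σ_d/d = σ_p/p, so the condition is σ_p/p ≤ 0.15, i.e. p ≥ σ_p/0.15.
p_min = 0.71/0.15 = 4.7333 mas = 0.0047333 arcsec.
d_max = 1/p_min = 1/0.0047333 = 211.27 pc.

211 pc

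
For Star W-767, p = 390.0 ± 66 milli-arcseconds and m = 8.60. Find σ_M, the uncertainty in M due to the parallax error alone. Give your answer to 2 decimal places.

σ_M = 0.37 mag

M = m − 5 log₁₀ d + 5 = m + 5 log₁₀ p + 5, so ∂M/∂p = 5/(p ln 10).
σ_M = (5/ln 10) · (σ_p/p) = 2.1715 × 66/390.0 = 2.1715 × 0.16923 = 0.36748.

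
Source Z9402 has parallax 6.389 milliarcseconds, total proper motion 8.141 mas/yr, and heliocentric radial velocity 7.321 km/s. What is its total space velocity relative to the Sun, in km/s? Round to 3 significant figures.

9.49 km/s

d = 1/p = 1/0.006389″ = 156.52 pc.
μ = 8.141 mas/yr = 0.008141 ″/yr.
v_t = 4.740 μ d = 4.740 × 0.008141 × 156.52 = 6.0398 km/s.
v = √(v_r² + v_t²) = √(7.321² + 6.0398²) = √90.0762 = 9.4908 km/s.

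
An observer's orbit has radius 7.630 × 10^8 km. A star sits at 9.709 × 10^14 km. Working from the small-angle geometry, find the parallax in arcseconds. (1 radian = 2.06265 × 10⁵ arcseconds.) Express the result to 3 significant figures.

θ ≈ B/d = (7.630 × 10^8) / (9.709 × 10^14) = 7.8587 × 10^-7 rad.
In arcseconds: 7.8587 × 10^-7 × 206265 = 0.1621″.

0.162 arcsec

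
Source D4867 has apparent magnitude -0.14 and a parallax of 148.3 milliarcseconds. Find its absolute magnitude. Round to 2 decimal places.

M = 0.72

d = 1/p = 1/0.1483″ = 6.7431 pc.
m − M = 5 log₁₀(6.7431) − 5 = 4.1443 − 5 = -0.8557.
M = m − (m − M) = -0.14 − (-0.8557) = 0.72.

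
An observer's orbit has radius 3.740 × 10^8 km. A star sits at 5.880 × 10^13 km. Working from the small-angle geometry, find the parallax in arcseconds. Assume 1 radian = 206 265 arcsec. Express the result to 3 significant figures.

1.31 arcsec

θ ≈ B/d = (3.740 × 10^8) / (5.880 × 10^13) = 6.3605 × 10^-6 rad.
In arcseconds: 6.3605 × 10^-6 × 206265 = 1.3119″.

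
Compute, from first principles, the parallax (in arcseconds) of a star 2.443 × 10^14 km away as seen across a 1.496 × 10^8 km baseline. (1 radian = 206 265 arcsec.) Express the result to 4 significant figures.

0.1263 arcsec

θ ≈ B/d = (1.496 × 10^8) / (2.443 × 10^14) = 6.1236 × 10^-7 rad.
In arcseconds: 6.1236 × 10^-7 × 206265 = 0.12631″.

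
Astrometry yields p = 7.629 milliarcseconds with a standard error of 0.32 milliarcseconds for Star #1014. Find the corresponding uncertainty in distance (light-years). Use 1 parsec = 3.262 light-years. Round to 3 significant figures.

d = 1/p, so σ_d = σ_p / p².
σ_d = 0.000320 / (0.007629)² = 0.000320 / 0.000058202 = 5.4981 pc = 5.4981 × 3.262 ly = 17.935 ly.

17.9 ly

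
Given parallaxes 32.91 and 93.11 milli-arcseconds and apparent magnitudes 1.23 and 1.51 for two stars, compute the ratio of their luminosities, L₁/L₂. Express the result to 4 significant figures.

L₁/L₂ = 10.36

d₁ = 1/p₁ = 1/0.03291″ = 30.386 pc; d₂ = 1/p₂ = 1/0.09311″ = 10.74 pc.
M₁ = m₁ − 5 log₁₀ d₁ + 5 = 1.23 − 7.4134 + 5 = -1.1834.
M₂ = 1.51 − 5.1550 + 5 = 1.3550.
L₁/L₂ = 10^(0.4(M₂ − M₁)) = 10^(0.4 × 2.5384) = 10^1.01536 = 10.36.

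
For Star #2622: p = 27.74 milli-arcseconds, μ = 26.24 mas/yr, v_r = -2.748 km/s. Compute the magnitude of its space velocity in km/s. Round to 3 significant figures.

5.26 km/s

d = 1/p = 1/0.02774″ = 36.049 pc.
μ = 26.24 mas/yr = 0.02624 ″/yr.
v_t = 4.740 μ d = 4.740 × 0.02624 × 36.049 = 4.4837 km/s.
v = √(v_r² + v_t²) = √((-2.748)² + 4.4837²) = √27.6551 = 5.2588 km/s.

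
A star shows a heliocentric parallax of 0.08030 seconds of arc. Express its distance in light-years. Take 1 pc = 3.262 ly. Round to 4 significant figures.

40.62 light years

d = 1/p = 1/0.08030 = 12.453 pc.
In light-years: 12.453 × 3.262 = 40.622 ly.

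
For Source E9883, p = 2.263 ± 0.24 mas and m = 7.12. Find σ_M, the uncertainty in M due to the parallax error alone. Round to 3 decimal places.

σ_M = 0.230 mag

M = m − 5 log₁₀ d + 5 = m + 5 log₁₀ p + 5, so ∂M/∂p = 5/(p ln 10).
σ_M = (5/ln 10) · (σ_p/p) = 2.1715 × 0.24/2.263 = 2.1715 × 0.10605 = 0.23029.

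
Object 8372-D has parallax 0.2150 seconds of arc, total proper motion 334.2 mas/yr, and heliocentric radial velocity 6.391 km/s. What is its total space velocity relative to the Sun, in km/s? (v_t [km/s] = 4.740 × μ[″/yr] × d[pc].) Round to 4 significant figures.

9.754 km/s

d = 1/p = 1/0.2150″ = 4.6512 pc.
μ = 334.2 mas/yr = 0.3342 ″/yr.
v_t = 4.740 μ d = 4.740 × 0.3342 × 4.6512 = 7.368 km/s.
v = √(v_r² + v_t²) = √(6.391² + 7.368²) = √95.1323 = 9.7536 km/s.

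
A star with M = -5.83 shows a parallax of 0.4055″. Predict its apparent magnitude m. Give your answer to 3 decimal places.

d = 1/p = 1/0.4055″ = 2.4661 pc.
m − M = 5 log₁₀ d − 5 = 5 log₁₀(2.4661) − 5 = 1.9601 − 5 = -3.0399.
m = M + (m − M) = -5.83 + (-3.0399) = -8.870.

m = -8.870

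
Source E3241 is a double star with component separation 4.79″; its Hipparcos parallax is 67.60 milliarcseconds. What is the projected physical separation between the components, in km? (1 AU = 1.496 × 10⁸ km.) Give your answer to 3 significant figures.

d = 1/p = 1/0.06760″ = 14.793 pc.
At distance d (pc), an angle of θ arcsec spans θ·d AU: s = 4.79 × 14.793 = 70.858 AU.
= 70.858 × 1.496 × 10⁸ km = 1.0600 × 10^10 km.

1.06 × 10^10 km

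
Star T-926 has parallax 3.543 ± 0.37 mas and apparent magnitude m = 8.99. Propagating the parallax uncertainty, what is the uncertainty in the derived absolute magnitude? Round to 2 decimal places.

M = m − 5 log₁₀ d + 5 = m + 5 log₁₀ p + 5, so ∂M/∂p = 5/(p ln 10).
σ_M = (5/ln 10) · (σ_p/p) = 2.1715 × 0.37/3.543 = 2.1715 × 0.10443 = 0.22677.

σ_M = 0.23 mag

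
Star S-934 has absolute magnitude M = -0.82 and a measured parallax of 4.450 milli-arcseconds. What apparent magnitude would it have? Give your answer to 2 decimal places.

d = 1/p = 1/0.004450″ = 224.72 pc.
m − M = 5 log₁₀ d − 5 = 5 log₁₀(224.72) − 5 = 11.7582 − 5 = 6.7582.
m = M + (m − M) = -0.82 + 6.7582 = 5.94.

m = 5.94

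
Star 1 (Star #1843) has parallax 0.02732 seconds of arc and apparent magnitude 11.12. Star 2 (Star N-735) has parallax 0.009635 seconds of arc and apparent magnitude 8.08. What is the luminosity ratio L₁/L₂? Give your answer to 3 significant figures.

L₁/L₂ = 0.00756

d₁ = 1/p₁ = 1/0.02732″ = 36.603 pc; d₂ = 1/p₂ = 1/0.009635″ = 103.79 pc.
M₁ = m₁ − 5 log₁₀ d₁ + 5 = 11.12 − 7.8176 + 5 = 8.3024.
M₂ = 8.08 − 10.0808 + 5 = 2.9992.
L₁/L₂ = 10^(0.4(M₂ − M₁)) = 10^(0.4 × (-5.3032)) = 10^(-2.12128) = 0.0075635.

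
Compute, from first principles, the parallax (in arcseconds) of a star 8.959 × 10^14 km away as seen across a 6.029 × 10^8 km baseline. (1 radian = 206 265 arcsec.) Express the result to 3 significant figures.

0.139 arcsec

θ ≈ B/d = (6.029 × 10^8) / (8.959 × 10^14) = 6.7295 × 10^-7 rad.
In arcseconds: 6.7295 × 10^-7 × 206265 = 0.13881″.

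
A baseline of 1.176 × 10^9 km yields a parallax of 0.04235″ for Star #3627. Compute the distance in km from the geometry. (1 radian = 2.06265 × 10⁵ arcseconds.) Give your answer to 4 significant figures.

θ = 0.04235″ = 0.04235/206265 = 2.0532 × 10^-7 rad.
d = B/θ = (1.176 × 10^9) / (2.0532 × 10^-7) = 5.7276 × 10^15 km.

5.728 × 10^15 km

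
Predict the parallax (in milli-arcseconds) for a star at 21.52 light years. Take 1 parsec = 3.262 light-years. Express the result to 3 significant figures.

152 mas

d = 21.52 ly ÷ 3.262 = 6.5972 pc.
p = 1/d = 1/6.5972 = 0.15158 arcsec.
= 0.15158 × 1000 = 151.58 mas.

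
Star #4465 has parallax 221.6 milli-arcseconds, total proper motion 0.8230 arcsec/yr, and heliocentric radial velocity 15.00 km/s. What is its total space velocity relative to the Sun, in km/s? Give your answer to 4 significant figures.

23.13 km/s

d = 1/p = 1/0.2216″ = 4.5126 pc.
v_t = 4.740 μ d = 4.740 × 0.8230 × 4.5126 = 17.604 km/s.
v = √(v_r² + v_t²) = √(15.00² + 17.604²) = √534.901 = 23.128 km/s.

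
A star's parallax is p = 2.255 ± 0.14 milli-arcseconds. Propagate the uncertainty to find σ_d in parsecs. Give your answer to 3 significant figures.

27.5 pc

d = 1/p, so σ_d = σ_p / p².
σ_d = 0.000140 / (0.002255)² = 0.000140 / 0.000005085 = 27.532 pc.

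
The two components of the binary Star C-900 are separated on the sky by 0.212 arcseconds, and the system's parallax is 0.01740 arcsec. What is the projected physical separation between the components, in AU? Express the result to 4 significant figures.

d = 1/p = 1/0.01740″ = 57.471 pc.
At distance d (pc), an angle of θ arcsec spans θ·d AU: s = 0.212 × 57.471 = 12.184 AU.

12.18 AU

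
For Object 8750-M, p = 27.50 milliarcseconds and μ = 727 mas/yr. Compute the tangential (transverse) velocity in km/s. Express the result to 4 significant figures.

d = 1/p = 1/0.02750″ = 36.364 pc.
μ = 727 mas/yr = 0.727 ″/yr.
v_t = 4.74 × μ × d = 4.74 × 0.727 × 36.364 = 125.31 km/s.

125.3 km/s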